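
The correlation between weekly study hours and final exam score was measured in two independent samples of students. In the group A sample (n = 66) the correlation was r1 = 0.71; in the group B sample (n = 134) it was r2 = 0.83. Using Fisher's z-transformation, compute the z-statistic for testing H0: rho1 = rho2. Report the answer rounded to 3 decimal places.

z1 = atanh(0.71) = 0.887184,  z2 = atanh(0.83) = 1.188136
SE = √(1/(n1−3) + 1/(n2−3)) = √(1/63 + 1/131) = √(0.0158730 + 0.0076336) = √0.0235066 = 0.153319
z = (z1 − z2)/SE = (0.887184 − 1.188136) / 0.153319 = -0.300952 / 0.153319 = -1.963

-1.963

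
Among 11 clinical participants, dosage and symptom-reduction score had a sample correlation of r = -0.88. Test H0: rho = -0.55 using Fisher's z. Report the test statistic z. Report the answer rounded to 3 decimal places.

-2.142

Fisher z: atanh(-0.88) = -1.375768, atanh(-0.55) = -0.618381
z = (z_r − z_0)·√(n−3) = (-1.375768 − (-0.618381))·√8 = -0.757387 · 2.828427 = -2.142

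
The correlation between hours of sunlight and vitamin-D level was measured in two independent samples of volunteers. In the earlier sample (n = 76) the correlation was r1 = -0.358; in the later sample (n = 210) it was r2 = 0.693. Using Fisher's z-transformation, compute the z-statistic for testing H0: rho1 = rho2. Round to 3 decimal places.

z1 = atanh(-0.358) = -0.374590,  z2 = atanh(0.693) = 0.853705
SE = √(1/(n1−3) + 1/(n2−3)) = √(1/73 + 1/207) = √(0.0136986 + 0.0048309) = √0.0185295 = 0.136123
z = (z1 − z2)/SE = (-0.374590 − 0.853705) / 0.136123 = -1.228295 / 0.136123 = -9.023

-9.023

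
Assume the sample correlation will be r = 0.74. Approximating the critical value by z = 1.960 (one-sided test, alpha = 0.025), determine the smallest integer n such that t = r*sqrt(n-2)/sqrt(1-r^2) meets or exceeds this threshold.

6

r√(n−2)/√(1−r²) ≥ 1.960  ⇔  n−2 ≥ (1.960)²·(1−r²)/r²
(1−r²)/r² = (1−0.5476)/0.5476 = 0.8262
n ≥ 2 + 3.8416·0.8262 = 2 + 3.1739 = 5.1739
⌈5.1739⌉ = 6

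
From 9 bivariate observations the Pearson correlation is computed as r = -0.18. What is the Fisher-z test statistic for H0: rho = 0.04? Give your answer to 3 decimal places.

-0.544

Fisher z: atanh(-0.18) = -0.181983, atanh(0.04) = 0.040021
z = (z_r − z_0)·√(n−3) = (-0.181983 − 0.040021)·√6 = -0.222004 · 2.449490 = -0.544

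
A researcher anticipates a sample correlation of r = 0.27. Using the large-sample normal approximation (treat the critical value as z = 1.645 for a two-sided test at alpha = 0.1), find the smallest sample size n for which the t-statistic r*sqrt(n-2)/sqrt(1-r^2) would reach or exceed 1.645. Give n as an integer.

r√(n−2)/√(1−r²) ≥ 1.645  ⇔  n−2 ≥ (1.645)²·(1−r²)/r²
(1−r²)/r² = (1−0.0729)/0.0729 = 12.7174
n ≥ 2 + 2.706025·12.7174 = 2 + 34.4136 = 36.4136
⌈36.4136⌉ = 37

37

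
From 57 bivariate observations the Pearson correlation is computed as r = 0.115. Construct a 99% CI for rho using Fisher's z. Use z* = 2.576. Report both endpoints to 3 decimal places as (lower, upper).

z_r = atanh(0.115) = 0.115511;  SE = 1/√(n−3) = 1/√54 = 0.136083
z-limits: 0.115511 ± 2.576·0.136083 = 0.115511 ± 0.350550 = [-0.235039, 0.466061]
ρ-limits: (tanh -0.235039, tanh 0.466061) = (-0.231, 0.435)

(-0.231, 0.435)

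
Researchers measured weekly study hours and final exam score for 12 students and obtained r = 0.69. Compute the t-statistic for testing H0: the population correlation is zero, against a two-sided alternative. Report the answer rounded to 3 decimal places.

t = r·√(n−2) / √(1−r²) with r = 0.69, n = 12
  = 0.69·√10 / √(1 − 0.4761)
  = 0.69·3.162278 / 0.723809
  = 2.181972 / 0.723809 = 3.015

3.015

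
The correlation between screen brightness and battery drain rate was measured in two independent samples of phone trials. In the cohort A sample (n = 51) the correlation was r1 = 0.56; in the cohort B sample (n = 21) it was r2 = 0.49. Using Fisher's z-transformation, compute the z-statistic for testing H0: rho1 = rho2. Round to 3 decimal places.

z1 = atanh(0.56) = 0.632833,  z2 = atanh(0.49) = 0.536060
SE = √(1/(n1−3) + 1/(n2−3)) = √(1/48 + 1/18) = √(0.0208333 + 0.0555556) = √0.0763889 = 0.276385
z = (z1 − z2)/SE = (0.632833 − 0.536060) / 0.276385 = 0.096773 / 0.276385 = 0.350

0.350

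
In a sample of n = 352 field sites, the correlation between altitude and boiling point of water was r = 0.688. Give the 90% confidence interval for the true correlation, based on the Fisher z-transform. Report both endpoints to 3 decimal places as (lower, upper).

(0.639, 0.732)

z_r = atanh(0.688) = 0.844148;  SE = 1/√(n−3) = 1/√349 = 0.053529
z-limits: 0.844148 ± 1.645·0.053529 = 0.844148 ± 0.088055 = [0.756093, 0.932203]
ρ-limits: (tanh 0.756093, tanh 0.932203) = (0.639, 0.732)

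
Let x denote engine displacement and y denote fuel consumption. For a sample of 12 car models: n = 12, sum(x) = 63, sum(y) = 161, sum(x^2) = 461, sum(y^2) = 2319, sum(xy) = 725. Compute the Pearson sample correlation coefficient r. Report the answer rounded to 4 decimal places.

-0.8358

S_xy = nΣxy − ΣxΣy = 12·725 − 63·161 = 8700 − 10143 = -1443
S_xx = nΣx² − (Σx)² = 12·461 − 63² = 5532 − 3969 = 1563
S_yy = nΣy² − (Σy)² = 12·2319 − 161² = 27828 − 25921 = 1907
r = S_xy / √(S_xx·S_yy) = -1443 / √(1563·1907) = -1443 / √2980641 = -1443 / 1726.4533 = -0.8358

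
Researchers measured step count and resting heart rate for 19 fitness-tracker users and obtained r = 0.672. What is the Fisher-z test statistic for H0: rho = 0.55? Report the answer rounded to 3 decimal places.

z_r = atanh(0.672) = 0.814381,  z_0 = atanh(0.55) = 0.618381
SE = 1/√(n−3) = 1/√16 = 0.250000
z = (z_r − z_0)/SE = (0.814381 − 0.618381) / 0.250000 = 0.196000 / 0.250000 = 0.784

0.784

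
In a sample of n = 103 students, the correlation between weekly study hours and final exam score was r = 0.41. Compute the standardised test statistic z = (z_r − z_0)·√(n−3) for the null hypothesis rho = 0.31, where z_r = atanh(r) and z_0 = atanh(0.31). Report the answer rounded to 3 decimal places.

1.151

Fisher z: atanh(0.41) = 0.435611, atanh(0.31) = 0.320545
z = (z_r − z_0)·√(n−3) = (0.435611 − 0.320545)·√100 = 0.115066 · 10.000000 = 1.151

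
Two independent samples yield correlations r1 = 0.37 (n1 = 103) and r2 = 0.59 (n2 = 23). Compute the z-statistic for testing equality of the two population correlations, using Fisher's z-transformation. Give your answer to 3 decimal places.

z1 = atanh(0.37) = 0.388423,  z2 = atanh(0.59) = 0.677666
SE = √(1/(n1−3) + 1/(n2−3)) = √(1/100 + 1/20) = √(0.0100000 + 0.0500000) = √0.0600000 = 0.244949
z = (z1 − z2)/SE = (0.388423 − 0.677666) / 0.244949 = -0.289243 / 0.244949 = -1.181

-1.181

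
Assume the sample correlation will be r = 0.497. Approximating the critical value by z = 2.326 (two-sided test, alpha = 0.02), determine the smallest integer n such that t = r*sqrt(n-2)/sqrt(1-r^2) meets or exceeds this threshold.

r√(n−2)/√(1−r²) ≥ 2.326  ⇔  n−2 ≥ (2.326)²·(1−r²)/r²
(1−r²)/r² = (1−0.247009)/0.247009 = 3.0484
n ≥ 2 + 5.410276·3.0484 = 2 + 16.4927 = 18.4927
⌈18.4927⌉ = 19

19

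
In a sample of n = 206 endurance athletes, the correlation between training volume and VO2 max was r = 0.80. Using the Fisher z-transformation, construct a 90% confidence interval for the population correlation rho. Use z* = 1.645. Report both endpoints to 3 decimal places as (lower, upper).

(0.754, 0.838)

Fisher z: z_r = atanh(r) = ½·ln((1+0.80)/(1−0.80)) = 1.098612
SE(z) = 1/√(n−3) = 1/√203 = 0.070186
90% ⇒ z* = 1.645; margin = 1.645·0.070186 = 0.115456
CI on z-scale: (0.983156, 1.214068)
Back-transform: tanh(0.983156) = 0.754429, tanh(1.214068) = 0.837896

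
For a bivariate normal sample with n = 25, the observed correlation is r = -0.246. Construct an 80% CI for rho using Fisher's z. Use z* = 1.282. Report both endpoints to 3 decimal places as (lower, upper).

(-0.481, 0.022)

z_r = atanh(-0.246) = -0.251151;  SE = 1/√(n−3) = 1/√22 = 0.213201
z-limits: -0.251151 ± 1.282·0.213201 = -0.251151 ± 0.273324 = [-0.524475, 0.022173]
ρ-limits: (tanh -0.524475, tanh 0.022173) = (-0.481, 0.022)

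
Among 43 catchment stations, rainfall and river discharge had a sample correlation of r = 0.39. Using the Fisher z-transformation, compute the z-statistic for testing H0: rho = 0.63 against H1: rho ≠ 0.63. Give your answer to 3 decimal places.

Fisher z: atanh(0.39) = 0.411800, atanh(0.63) = 0.741416
z = (z_r − z_0)·√(n−3) = (0.411800 − 0.741416)·√40 = -0.329616 · 6.324555 = -2.085

-2.085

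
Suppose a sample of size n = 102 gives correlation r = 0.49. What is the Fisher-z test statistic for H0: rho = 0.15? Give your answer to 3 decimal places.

Fisher z: atanh(0.49) = 0.536060, atanh(0.15) = 0.151140
z = (z_r − z_0)·√(n−3) = (0.536060 − 0.151140)·√99 = 0.384920 · 9.949874 = 3.830

3.830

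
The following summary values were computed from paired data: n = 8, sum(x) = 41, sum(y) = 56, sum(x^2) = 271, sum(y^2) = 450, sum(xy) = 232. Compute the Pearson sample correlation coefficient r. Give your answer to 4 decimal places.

S_xy = nΣxy − ΣxΣy = 8·232 − 41·56 = 1856 − 2296 = -440
S_xx = nΣx² − (Σx)² = 8·271 − 41² = 2168 − 1681 = 487
S_yy = nΣy² − (Σy)² = 8·450 − 56² = 3600 − 3136 = 464
r = S_xy / √(S_xx·S_yy) = -440 / √(487·464) = -440 / √225968 = -440 / 475.3609 = -0.9256

-0.9256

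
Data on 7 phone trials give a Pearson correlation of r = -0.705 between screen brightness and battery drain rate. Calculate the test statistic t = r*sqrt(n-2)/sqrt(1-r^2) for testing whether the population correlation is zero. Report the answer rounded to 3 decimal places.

1 − r² = 1 − 0.497025 = 0.502975;  √(1−r²) = 0.709207
√(n−2) = √5 = 2.236068
t = r·√(n−2)/√(1−r²) = -0.705 · 2.236068 / 0.709207 = -2.223

-2.223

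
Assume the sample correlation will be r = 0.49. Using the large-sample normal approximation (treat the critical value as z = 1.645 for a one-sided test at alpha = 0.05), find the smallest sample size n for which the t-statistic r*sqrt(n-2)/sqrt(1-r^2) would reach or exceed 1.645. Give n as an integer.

Need r·√(n−2)/√(1−r²) ≥ 1.645
√(n−2) ≥ 1.645·√(1−0.2401) / 0.49 = 1.645·0.871722 / 0.49 = 2.9265
n−2 ≥ 8.5644  ⇒  n ≥ 10.5644
Smallest integer n = 11

11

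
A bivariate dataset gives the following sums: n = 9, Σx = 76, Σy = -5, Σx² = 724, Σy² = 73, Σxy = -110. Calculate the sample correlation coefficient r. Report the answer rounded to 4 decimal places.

Numerator: nΣxy − (Σx)(Σy) = 9·(-110) − (76)(-5) = -610
Denominator: √[(nΣx²−(Σx)²)(nΣy²−(Σy)²)]
  nΣx²−(Σx)² = 9·724 − 5776 = 740;  nΣy²−(Σy)² = 9·73 − 25 = 632
  √(740·632) = √467680 = 683.8713
r = -610 / 683.8713 = -0.8920

-0.8920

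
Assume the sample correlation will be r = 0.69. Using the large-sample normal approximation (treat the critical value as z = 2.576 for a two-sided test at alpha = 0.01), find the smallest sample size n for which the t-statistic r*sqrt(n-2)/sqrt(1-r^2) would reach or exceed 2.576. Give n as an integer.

10

Need r·√(n−2)/√(1−r²) ≥ 2.576
√(n−2) ≥ 2.576·√(1−0.4761) / 0.69 = 2.576·0.723809 / 0.69 = 2.7022
n−2 ≥ 7.3019  ⇒  n ≥ 9.3019
Smallest integer n = 10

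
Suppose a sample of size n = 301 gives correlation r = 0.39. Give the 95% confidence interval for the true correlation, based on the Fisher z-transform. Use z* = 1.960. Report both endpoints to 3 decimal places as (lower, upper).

z_r = atanh(0.39) = 0.411800;  SE = 1/√(n−3) = 1/√298 = 0.057928
z-limits: 0.411800 ± 1.960·0.057928 = 0.411800 ± 0.113539 = [0.298261, 0.525339]
ρ-limits: (tanh 0.298261, tanh 0.525339) = (0.290, 0.482)

(0.290, 0.482)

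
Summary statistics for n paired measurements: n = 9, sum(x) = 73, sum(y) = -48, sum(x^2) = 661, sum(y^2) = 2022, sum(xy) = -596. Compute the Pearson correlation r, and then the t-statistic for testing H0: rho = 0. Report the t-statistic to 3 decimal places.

-1.946

Numerator: nΣxy − (Σx)(Σy) = 9·(-596) − (73)(-48) = -1860
Denominator: √[(nΣx²−(Σx)²)(nΣy²−(Σy)²)]
  nΣx²−(Σx)² = 9·661 − 5329 = 620;  nΣy²−(Σy)² = 9·2022 − 2304 = 15894
  √(620·15894) = √9854280 = 3139.1528
r = -1860 / 3139.1528 = -0.5925
t = r·√(n−2)/√(1−r²) = -0.5925·√7 / √(1−0.351056) = -1.567608 / 0.805571 = -1.946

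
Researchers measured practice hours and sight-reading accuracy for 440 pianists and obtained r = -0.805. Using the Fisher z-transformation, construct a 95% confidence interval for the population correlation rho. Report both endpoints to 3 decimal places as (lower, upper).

(-0.836, -0.769)

z_r = atanh(-0.805) = -1.112658;  SE = 1/√(n−3) = 1/√437 = 0.047836
z-limits: -1.112658 ± 1.960·0.047836 = -1.112658 ± 0.093759 = [-1.206417, -1.018899]
ρ-limits: (tanh -1.206417, tanh -1.018899) = (-0.836, -0.769)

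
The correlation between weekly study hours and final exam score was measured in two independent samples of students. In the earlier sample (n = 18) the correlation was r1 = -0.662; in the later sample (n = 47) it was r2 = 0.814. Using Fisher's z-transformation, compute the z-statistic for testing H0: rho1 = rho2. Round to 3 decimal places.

Fisher z-transforms: z1 = atanh(-0.662) = -0.796366, z2 = atanh(0.814) = 1.138771; difference d = -1.935137
Var(d) = 1/15 + 1/44 = 0.0666667 + 0.0227273 = 0.0893940
z = d/√Var(d) = -1.935137 / √0.0893940 = -1.935137 / 0.298988 = -6.472

-6.472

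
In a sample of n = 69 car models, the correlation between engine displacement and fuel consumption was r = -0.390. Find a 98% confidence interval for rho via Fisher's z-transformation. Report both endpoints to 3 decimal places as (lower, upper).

Fisher z: z_r = atanh(r) = ½·ln((1+(-0.390))/(1−(-0.390))) = -0.411800
SE(z) = 1/√(n−3) = 1/√66 = 0.123091
98% ⇒ z* = 2.326; margin = 2.326·0.123091 = 0.286310
CI on z-scale: (-0.698110, -0.125490)
Back-transform: tanh(-0.698110) = -0.603167, tanh(-0.125490) = -0.124835

(-0.603, -0.125)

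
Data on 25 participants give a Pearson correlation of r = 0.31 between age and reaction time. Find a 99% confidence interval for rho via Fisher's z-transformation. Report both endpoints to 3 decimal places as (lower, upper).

Fisher z: z_r = atanh(r) = ½·ln((1+0.31)/(1−0.31)) = 0.320545
SE(z) = 1/√(n−3) = 1/√22 = 0.213201
99% ⇒ z* = 2.576; margin = 2.576·0.213201 = 0.549206
CI on z-scale: (-0.228661, 0.869751)
Back-transform: tanh(-0.228661) = -0.224757, tanh(0.869751) = 0.701248

(-0.225, 0.701)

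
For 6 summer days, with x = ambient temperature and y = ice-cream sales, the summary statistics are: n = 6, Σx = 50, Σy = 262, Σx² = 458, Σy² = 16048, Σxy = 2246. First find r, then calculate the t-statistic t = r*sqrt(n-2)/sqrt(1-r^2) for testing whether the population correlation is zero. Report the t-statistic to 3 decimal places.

0.290

S_xy = nΣxy − ΣxΣy = 6·2246 − 50·262 = 13476 − 13100 = 376
S_xx = nΣx² − (Σx)² = 6·458 − 50² = 2748 − 2500 = 248
S_yy = nΣy² − (Σy)² = 6·16048 − 262² = 96288 − 68644 = 27644
r = S_xy / √(S_xx·S_yy) = 376 / √(248·27644) = 376 / √6855712 = 376 / 2618.3415 = 0.1436
t = r·√(n−2)/√(1−r²) = 0.1436·√4 / √(1−0.020621) = 0.287200 / 0.989636 = 0.290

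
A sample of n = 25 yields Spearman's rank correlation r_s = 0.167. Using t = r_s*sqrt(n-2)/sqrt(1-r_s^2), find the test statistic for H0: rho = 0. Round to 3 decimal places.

0.812

t = r_s·√(n−2) / √(1−r_s²) with r_s = 0.167, n = 25
  = 0.167·√23 / √(1 − 0.027889)
  = 0.167·4.795832 / 0.985957
  = 0.800904 / 0.985957 = 0.812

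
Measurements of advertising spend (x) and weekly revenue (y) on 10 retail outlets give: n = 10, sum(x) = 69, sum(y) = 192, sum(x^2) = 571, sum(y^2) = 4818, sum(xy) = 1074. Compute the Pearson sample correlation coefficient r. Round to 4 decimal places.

-0.7653

S_xy = nΣxy − ΣxΣy = 10·1074 − 69·192 = 10740 − 13248 = -2508
S_xx = nΣx² − (Σx)² = 10·571 − 69² = 5710 − 4761 = 949
S_yy = nΣy² − (Σy)² = 10·4818 − 192² = 48180 − 36864 = 11316
r = S_xy / √(S_xx·S_yy) = -2508 / √(949·11316) = -2508 / √10738884 = -2508 / 3277.0236 = -0.7653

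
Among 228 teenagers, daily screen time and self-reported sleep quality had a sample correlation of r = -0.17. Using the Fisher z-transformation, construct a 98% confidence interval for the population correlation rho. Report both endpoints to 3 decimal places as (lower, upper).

(-0.316, -0.017)

z_r = atanh(-0.17) = -0.171667;  SE = 1/√(n−3) = 1/√225 = 0.066667
z-limits: -0.171667 ± 2.326·0.066667 = -0.171667 ± 0.155067 = [-0.326734, -0.016600]
ρ-limits: (tanh -0.326734, tanh -0.016600) = (-0.316, -0.017)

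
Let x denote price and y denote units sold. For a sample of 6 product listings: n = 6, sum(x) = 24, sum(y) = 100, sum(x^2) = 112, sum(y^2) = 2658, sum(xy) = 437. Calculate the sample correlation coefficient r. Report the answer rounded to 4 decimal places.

0.2938

Numerator: nΣxy − (Σx)(Σy) = 6·437 − (24)(100) = 222
Denominator: √[(nΣx²−(Σx)²)(nΣy²−(Σy)²)]
  nΣx²−(Σx)² = 6·112 − 576 = 96;  nΣy²−(Σy)² = 6·2658 − 10000 = 5948
  √(96·5948) = √571008 = 755.6507
r = 222 / 755.6507 = 0.2938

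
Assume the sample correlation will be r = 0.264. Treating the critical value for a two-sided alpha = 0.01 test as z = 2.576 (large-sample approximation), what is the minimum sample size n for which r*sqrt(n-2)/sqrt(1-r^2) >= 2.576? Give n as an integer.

91

Need r·√(n−2)/√(1−r²) ≥ 2.576
√(n−2) ≥ 2.576·√(1−0.069696) / 0.264 = 2.576·0.964523 / 0.264 = 9.4114
n−2 ≥ 88.5744  ⇒  n ≥ 90.5744
Smallest integer n = 91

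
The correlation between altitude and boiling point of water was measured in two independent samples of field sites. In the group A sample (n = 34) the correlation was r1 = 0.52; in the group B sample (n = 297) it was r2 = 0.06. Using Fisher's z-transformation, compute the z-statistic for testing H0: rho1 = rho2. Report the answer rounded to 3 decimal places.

2.734

Fisher z-transforms: z1 = atanh(0.52) = 0.576340, z2 = atanh(0.06) = 0.060072; difference d = 0.516268
Var(d) = 1/31 + 1/294 = 0.0322581 + 0.0034014 = 0.0356595
z = d/√Var(d) = 0.516268 / √0.0356595 = 0.516268 / 0.188837 = 2.734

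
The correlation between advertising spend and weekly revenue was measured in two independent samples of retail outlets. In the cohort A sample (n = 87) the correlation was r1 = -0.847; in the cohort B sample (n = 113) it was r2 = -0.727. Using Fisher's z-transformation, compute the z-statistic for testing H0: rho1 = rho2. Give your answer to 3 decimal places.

-2.230

z1 = atanh(-0.847) = -1.245440,  z2 = atanh(-0.727) = -0.922335
SE = √(1/(n1−3) + 1/(n2−3)) = √(1/84 + 1/110) = √(0.0119048 + 0.0090909) = √0.0209957 = 0.144899
z = (z1 − z2)/SE = (-1.245440 − (-0.922335)) / 0.144899 = -0.323105 / 0.144899 = -2.230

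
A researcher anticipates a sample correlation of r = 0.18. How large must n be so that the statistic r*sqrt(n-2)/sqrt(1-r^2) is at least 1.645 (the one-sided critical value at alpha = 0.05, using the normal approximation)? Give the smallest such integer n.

83

r√(n−2)/√(1−r²) ≥ 1.645  ⇔  n−2 ≥ (1.645)²·(1−r²)/r²
(1−r²)/r² = (1−0.0324)/0.0324 = 29.8642
n ≥ 2 + 2.706025·29.8642 = 2 + 80.8133 = 82.8133
⌈82.8133⌉ = 83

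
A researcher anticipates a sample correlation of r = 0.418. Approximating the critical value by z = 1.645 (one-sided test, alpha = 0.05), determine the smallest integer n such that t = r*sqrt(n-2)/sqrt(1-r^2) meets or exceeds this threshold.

15

r√(n−2)/√(1−r²) ≥ 1.645  ⇔  n−2 ≥ (1.645)²·(1−r²)/r²
(1−r²)/r² = (1−0.174724)/0.174724 = 4.7233
n ≥ 2 + 2.706025·4.7233 = 2 + 12.7814 = 14.7814
⌈14.7814⌉ = 15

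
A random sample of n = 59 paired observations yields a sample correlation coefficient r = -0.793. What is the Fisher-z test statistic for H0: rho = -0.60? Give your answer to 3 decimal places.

-2.891

Fisher z: atanh(-0.793) = -1.079463, atanh(-0.60) = -0.693147
z = (z_r − z_0)·√(n−3) = (-1.079463 − (-0.693147))·√56 = -0.386316 · 7.483315 = -2.891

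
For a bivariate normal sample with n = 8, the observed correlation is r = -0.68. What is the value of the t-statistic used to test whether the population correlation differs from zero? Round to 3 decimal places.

-2.272

t = r·√(n−2) / √(1−r²) with r = -0.68, n = 8
  = -0.68·√6 / √(1 − 0.4624)
  = -0.68·2.449490 / 0.733212
  = -1.665653 / 0.733212 = -2.272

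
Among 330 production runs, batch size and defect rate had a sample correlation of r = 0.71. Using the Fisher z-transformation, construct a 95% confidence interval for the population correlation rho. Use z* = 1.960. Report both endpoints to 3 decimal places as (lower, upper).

Fisher z: z_r = atanh(r) = ½·ln((1+0.71)/(1−0.71)) = 0.887184
SE(z) = 1/√(n−3) = 1/√327 = 0.055300
95% ⇒ z* = 1.960; margin = 1.960·0.055300 = 0.108388
CI on z-scale: (0.778796, 0.995572)
Back-transform: tanh(0.778796) = 0.652015, tanh(0.995572) = 0.759728

(0.652, 0.760)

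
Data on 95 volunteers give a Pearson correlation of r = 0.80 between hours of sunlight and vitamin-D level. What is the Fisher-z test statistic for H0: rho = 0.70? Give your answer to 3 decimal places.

Fisher z: atanh(0.80) = 1.098612, atanh(0.70) = 0.867301
z = (z_r − z_0)·√(n−3) = (1.098612 − 0.867301)·√92 = 0.231311 · 9.591663 = 2.219

2.219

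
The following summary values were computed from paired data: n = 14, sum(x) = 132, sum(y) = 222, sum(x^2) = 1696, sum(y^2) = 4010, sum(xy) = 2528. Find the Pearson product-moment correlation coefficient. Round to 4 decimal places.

S_xy = nΣxy − ΣxΣy = 14·2528 − 132·222 = 35392 − 29304 = 6088
S_xx = nΣx² − (Σx)² = 14·1696 − 132² = 23744 − 17424 = 6320
S_yy = nΣy² − (Σy)² = 14·4010 − 222² = 56140 − 49284 = 6856
r = S_xy / √(S_xx·S_yy) = 6088 / √(6320·6856) = 6088 / √43329920 = 6088 / 6582.5466 = 0.9249

0.9249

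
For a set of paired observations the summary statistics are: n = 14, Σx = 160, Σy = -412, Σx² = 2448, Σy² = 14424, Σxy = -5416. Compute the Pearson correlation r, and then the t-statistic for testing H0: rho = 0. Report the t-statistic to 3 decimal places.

Numerator: nΣxy − (Σx)(Σy) = 14·(-5416) − (160)(-412) = -9904
Denominator: √[(nΣx²−(Σx)²)(nΣy²−(Σy)²)]
  nΣx²−(Σx)² = 14·2448 − 25600 = 8672;  nΣy²−(Σy)² = 14·14424 − 169744 = 32192
  √(8672·32192) = √279169024 = 16708.3519
r = -9904 / 16708.3519 = -0.5928
t = r·√(n−2)/√(1−r²) = -0.5928·√12 / √(1−0.351412) = -2.053519 / 0.805350 = -2.550

-2.550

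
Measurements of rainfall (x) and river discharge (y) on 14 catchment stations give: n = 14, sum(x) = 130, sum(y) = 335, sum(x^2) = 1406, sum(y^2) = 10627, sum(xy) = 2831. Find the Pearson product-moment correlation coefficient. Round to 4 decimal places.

Numerator: nΣxy − (Σx)(Σy) = 14·2831 − (130)(335) = -3916
Denominator: √[(nΣx²−(Σx)²)(nΣy²−(Σy)²)]
  nΣx²−(Σx)² = 14·1406 − 16900 = 2784;  nΣy²−(Σy)² = 14·10627 − 112225 = 36553
  √(2784·36553) = √101763552 = 10087.7922
r = -3916 / 10087.7922 = -0.3882

-0.3882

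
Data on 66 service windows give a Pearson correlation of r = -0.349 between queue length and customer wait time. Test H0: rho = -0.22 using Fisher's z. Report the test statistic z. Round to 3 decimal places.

z_r = atanh(-0.349) = -0.364305,  z_0 = atanh(-0.22) = -0.223656
SE = 1/√(n−3) = 1/√63 = 0.125988
z = (z_r − z_0)/SE = (-0.364305 − (-0.223656)) / 0.125988 = -0.140649 / 0.125988 = -1.116

-1.116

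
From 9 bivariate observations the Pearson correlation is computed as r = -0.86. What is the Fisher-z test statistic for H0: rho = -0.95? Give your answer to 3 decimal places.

1.319

z_r = atanh(-0.86) = -1.293345,  z_0 = atanh(-0.95) = -1.831781
SE = 1/√(n−3) = 1/√6 = 0.408248
z = (z_r − z_0)/SE = (-1.293345 − (-1.831781)) / 0.408248 = 0.538436 / 0.408248 = 1.319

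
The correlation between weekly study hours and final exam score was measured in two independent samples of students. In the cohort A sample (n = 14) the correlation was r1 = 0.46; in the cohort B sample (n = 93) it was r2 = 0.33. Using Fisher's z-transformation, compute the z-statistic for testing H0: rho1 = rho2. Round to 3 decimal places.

0.484

z1 = atanh(0.46) = 0.497311,  z2 = atanh(0.33) = 0.342828
SE = √(1/(n1−3) + 1/(n2−3)) = √(1/11 + 1/90) = √(0.0909091 + 0.0111111) = √0.1020202 = 0.319406
z = (z1 − z2)/SE = (0.497311 − 0.342828) / 0.319406 = 0.154483 / 0.319406 = 0.484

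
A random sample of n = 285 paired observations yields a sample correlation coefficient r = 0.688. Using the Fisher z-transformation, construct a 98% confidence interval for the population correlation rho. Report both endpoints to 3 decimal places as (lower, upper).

z_r = atanh(0.688) = 0.844148;  SE = 1/√(n−3) = 1/√282 = 0.059549
z-limits: 0.844148 ± 2.326·0.059549 = 0.844148 ± 0.138511 = [0.705637, 0.982659]
ρ-limits: (tanh 0.705637, tanh 0.982659) = (0.608, 0.754)

(0.608, 0.754)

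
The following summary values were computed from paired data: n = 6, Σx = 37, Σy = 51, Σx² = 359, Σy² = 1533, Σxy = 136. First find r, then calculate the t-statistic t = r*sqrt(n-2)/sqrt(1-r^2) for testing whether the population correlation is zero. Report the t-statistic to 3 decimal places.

Numerator: nΣxy − (Σx)(Σy) = 6·136 − (37)(51) = -1071
Denominator: √[(nΣx²−(Σx)²)(nΣy²−(Σy)²)]
  nΣx²−(Σx)² = 6·359 − 1369 = 785;  nΣy²−(Σy)² = 6·1533 − 2601 = 6597
  √(785·6597) = √5178645 = 2275.6636
r = -1071 / 2275.6636 = -0.4706
t = r·√(n−2)/√(1−r²) = -0.4706·√4 / √(1−0.221464) = -0.941200 / 0.882347 = -1.067

-1.067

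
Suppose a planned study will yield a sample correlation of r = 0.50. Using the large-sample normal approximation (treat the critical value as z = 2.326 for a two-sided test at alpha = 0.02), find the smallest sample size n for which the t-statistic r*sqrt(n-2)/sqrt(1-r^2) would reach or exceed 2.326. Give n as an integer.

r√(n−2)/√(1−r²) ≥ 2.326  ⇔  n−2 ≥ (2.326)²·(1−r²)/r²
(1−r²)/r² = (1−0.2500)/0.2500 = 3.0000
n ≥ 2 + 5.410276·3.0000 = 2 + 16.2308 = 18.2308
⌈18.2308⌉ = 19

19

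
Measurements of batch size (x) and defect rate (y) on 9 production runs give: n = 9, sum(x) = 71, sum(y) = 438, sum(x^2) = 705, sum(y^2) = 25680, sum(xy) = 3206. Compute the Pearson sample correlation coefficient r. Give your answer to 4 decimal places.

-0.3136

S_xy = nΣxy − ΣxΣy = 9·3206 − 71·438 = 28854 − 31098 = -2244
S_xx = nΣx² − (Σx)² = 9·705 − 71² = 6345 − 5041 = 1304
S_yy = nΣy² − (Σy)² = 9·25680 − 438² = 231120 − 191844 = 39276
r = S_xy / √(S_xx·S_yy) = -2244 / √(1304·39276) = -2244 / √51215904 = -2244 / 7156.5288 = -0.3136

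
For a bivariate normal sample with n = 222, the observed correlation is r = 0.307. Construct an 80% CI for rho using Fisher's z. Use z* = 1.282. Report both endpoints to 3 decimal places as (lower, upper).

(0.227, 0.383)

z_r = atanh(0.307) = 0.317230;  SE = 1/√(n−3) = 1/√219 = 0.067574
z-limits: 0.317230 ± 1.282·0.067574 = 0.317230 ± 0.086630 = [0.230600, 0.403860]
ρ-limits: (tanh 0.230600, tanh 0.403860) = (0.227, 0.383)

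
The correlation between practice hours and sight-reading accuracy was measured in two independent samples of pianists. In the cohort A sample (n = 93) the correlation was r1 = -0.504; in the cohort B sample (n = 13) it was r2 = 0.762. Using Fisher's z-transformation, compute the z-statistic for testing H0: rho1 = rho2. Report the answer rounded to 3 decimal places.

z1 = atanh(-0.504) = -0.554654,  z2 = atanh(0.762) = 1.000967
SE = √(1/(n1−3) + 1/(n2−3)) = √(1/90 + 1/10) = √(0.0111111 + 0.1000000) = √0.1111111 = 0.333333
z = (z1 − z2)/SE = (-0.554654 − 1.000967) / 0.333333 = -1.555621 / 0.333333 = -4.667

-4.667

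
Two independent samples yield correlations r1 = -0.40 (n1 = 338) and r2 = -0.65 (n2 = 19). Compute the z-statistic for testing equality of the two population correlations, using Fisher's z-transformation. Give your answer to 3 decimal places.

z1 = atanh(-0.40) = -0.423649,  z2 = atanh(-0.65) = -0.775299
SE = √(1/(n1−3) + 1/(n2−3)) = √(1/335 + 1/16) = √(0.0029851 + 0.0625000) = √0.0654851 = 0.255901
z = (z1 − z2)/SE = (-0.423649 − (-0.775299)) / 0.255901 = 0.351650 / 0.255901 = 1.374

1.374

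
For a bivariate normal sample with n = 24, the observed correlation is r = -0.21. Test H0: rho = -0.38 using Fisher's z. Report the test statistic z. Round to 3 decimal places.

Fisher z: atanh(-0.21) = -0.213171, atanh(-0.38) = -0.400060
z = (z_r − z_0)·√(n−3) = (-0.213171 − (-0.400060))·√21 = 0.186889 · 4.582576 = 0.856

0.856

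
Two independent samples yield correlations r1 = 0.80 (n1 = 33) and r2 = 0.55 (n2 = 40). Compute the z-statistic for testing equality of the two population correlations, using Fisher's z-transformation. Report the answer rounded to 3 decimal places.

Fisher z-transforms: z1 = atanh(0.80) = 1.098612, z2 = atanh(0.55) = 0.618381; difference d = 0.480231
Var(d) = 1/30 + 1/37 = 0.0333333 + 0.0270270 = 0.0603603
z = d/√Var(d) = 0.480231 / √0.0603603 = 0.480231 / 0.245683 = 1.955

1.955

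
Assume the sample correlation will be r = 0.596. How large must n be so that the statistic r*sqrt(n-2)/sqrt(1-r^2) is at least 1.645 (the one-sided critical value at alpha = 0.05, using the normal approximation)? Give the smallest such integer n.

7

Need r·√(n−2)/√(1−r²) ≥ 1.645
√(n−2) ≥ 1.645·√(1−0.355216) / 0.596 = 1.645·0.802984 / 0.596 = 2.2163
n−2 ≥ 4.9120  ⇒  n ≥ 6.9120
Smallest integer n = 7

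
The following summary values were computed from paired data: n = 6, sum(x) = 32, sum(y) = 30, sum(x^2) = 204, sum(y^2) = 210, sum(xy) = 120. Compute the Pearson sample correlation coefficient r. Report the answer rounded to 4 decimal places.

-0.8944

S_xy = nΣxy − ΣxΣy = 6·120 − 32·30 = 720 − 960 = -240
S_xx = nΣx² − (Σx)² = 6·204 − 32² = 1224 − 1024 = 200
S_yy = nΣy² − (Σy)² = 6·210 − 30² = 1260 − 900 = 360
r = S_xy / √(S_xx·S_yy) = -240 / √(200·360) = -240 / √72000 = -240 / 268.3282 = -0.8944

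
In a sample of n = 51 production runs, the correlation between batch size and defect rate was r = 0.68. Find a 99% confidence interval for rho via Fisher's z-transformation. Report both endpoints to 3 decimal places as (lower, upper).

z_r = atanh(0.68) = 0.829114;  SE = 1/√(n−3) = 1/√48 = 0.144338
z-limits: 0.829114 ± 2.576·0.144338 = 0.829114 ± 0.371815 = [0.457299, 1.200929]
ρ-limits: (tanh 0.457299, tanh 1.200929) = (0.428, 0.834)

(0.428, 0.834)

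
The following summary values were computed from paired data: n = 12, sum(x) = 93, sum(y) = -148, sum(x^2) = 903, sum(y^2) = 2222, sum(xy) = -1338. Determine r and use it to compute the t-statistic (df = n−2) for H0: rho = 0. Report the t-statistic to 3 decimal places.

-3.192

S_xy = nΣxy − ΣxΣy = 12·(-1338) − 93·(-148) = -16056 − (-13764) = -2292
S_xx = nΣx² − (Σx)² = 12·903 − 93² = 10836 − 8649 = 2187
S_yy = nΣy² − (Σy)² = 12·2222 − (-148)² = 26664 − 21904 = 4760
r = S_xy / √(S_xx·S_yy) = -2292 / √(2187·4760) = -2292 / √10410120 = -2292 / 3226.4718 = -0.7104
t = r·√(n−2)/√(1−r²) = -0.7104·√10 / √(1−0.504668) = -2.246482 / 0.703798 = -3.192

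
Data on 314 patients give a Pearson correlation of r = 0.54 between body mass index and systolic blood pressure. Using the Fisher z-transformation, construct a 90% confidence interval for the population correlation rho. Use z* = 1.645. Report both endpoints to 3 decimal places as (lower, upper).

Fisher z: z_r = atanh(r) = ½·ln((1+0.54)/(1−0.54)) = 0.604156
SE(z) = 1/√(n−3) = 1/√311 = 0.056705
90% ⇒ z* = 1.645; margin = 1.645·0.056705 = 0.093280
CI on z-scale: (0.510876, 0.697436)
Back-transform: tanh(0.510876) = 0.470627, tanh(0.697436) = 0.602738

(0.471, 0.603)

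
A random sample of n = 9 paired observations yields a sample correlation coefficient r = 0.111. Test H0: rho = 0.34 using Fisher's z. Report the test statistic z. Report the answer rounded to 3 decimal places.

z_r = atanh(0.111) = 0.111459,  z_0 = atanh(0.34) = 0.354093
SE = 1/√(n−3) = 1/√6 = 0.408248
z = (z_r − z_0)/SE = (0.111459 − 0.354093) / 0.408248 = -0.242634 / 0.408248 = -0.594

-0.594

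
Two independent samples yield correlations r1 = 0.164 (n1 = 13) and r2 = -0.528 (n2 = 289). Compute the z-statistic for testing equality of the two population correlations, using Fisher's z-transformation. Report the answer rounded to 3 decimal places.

Fisher z-transforms: z1 = atanh(0.164) = 0.165495, z2 = atanh(-0.528) = -0.587368; difference d = 0.752863
Var(d) = 1/10 + 1/286 = 0.1000000 + 0.0034965 = 0.1034965
z = d/√Var(d) = 0.752863 / √0.1034965 = 0.752863 / 0.321709 = 2.340

2.340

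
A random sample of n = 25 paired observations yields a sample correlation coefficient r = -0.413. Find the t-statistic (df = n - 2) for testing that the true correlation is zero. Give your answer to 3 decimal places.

1 − r² = 1 − 0.170569 = 0.829431;  √(1−r²) = 0.910731
√(n−2) = √23 = 4.795832
t = r·√(n−2)/√(1−r²) = -0.413 · 4.795832 / 0.910731 = -2.175

-2.175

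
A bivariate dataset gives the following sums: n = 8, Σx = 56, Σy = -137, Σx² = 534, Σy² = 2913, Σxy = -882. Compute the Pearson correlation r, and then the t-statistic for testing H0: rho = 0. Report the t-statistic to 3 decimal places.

Numerator: nΣxy − (Σx)(Σy) = 8·(-882) − (56)(-137) = 616
Denominator: √[(nΣx²−(Σx)²)(nΣy²−(Σy)²)]
  nΣx²−(Σx)² = 8·534 − 3136 = 1136;  nΣy²−(Σy)² = 8·2913 − 18769 = 4535
  √(1136·4535) = √5151760 = 2269.7489
r = 616 / 2269.7489 = 0.2714
t = r·√(n−2)/√(1−r²) = 0.2714·√6 / √(1−0.073658) = 0.664792 / 0.962467 = 0.691

0.691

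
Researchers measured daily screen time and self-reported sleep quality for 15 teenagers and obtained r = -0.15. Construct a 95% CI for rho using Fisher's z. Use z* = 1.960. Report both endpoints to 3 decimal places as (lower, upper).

Fisher z: z_r = atanh(r) = ½·ln((1+(-0.15))/(1−(-0.15))) = -0.151140
SE(z) = 1/√(n−3) = 1/√12 = 0.288675
95% ⇒ z* = 1.960; margin = 1.960·0.288675 = 0.565803
CI on z-scale: (-0.716943, 0.414663)
Back-transform: tanh(-0.716943) = -0.615012, tanh(0.414663) = 0.392425

(-0.615, 0.392)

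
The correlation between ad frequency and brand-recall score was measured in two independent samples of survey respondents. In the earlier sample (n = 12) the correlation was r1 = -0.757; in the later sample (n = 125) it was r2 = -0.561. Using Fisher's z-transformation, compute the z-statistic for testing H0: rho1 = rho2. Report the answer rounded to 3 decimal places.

z1 = atanh(-0.757) = -0.989151,  z2 = atanh(-0.561) = -0.634291
SE = √(1/(n1−3) + 1/(n2−3)) = √(1/9 + 1/122) = √(0.1111111 + 0.0081967) = √0.1193078 = 0.345410
z = (z1 − z2)/SE = (-0.989151 − (-0.634291)) / 0.345410 = -0.354860 / 0.345410 = -1.027

-1.027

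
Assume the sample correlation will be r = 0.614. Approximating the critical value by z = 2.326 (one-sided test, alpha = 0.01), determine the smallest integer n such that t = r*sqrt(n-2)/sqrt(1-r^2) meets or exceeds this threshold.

11

Need r·√(n−2)/√(1−r²) ≥ 2.326
√(n−2) ≥ 2.326·√(1−0.376996) / 0.614 = 2.326·0.789306 / 0.614 = 2.9901
n−2 ≥ 8.9407  ⇒  n ≥ 10.9407
Smallest integer n = 11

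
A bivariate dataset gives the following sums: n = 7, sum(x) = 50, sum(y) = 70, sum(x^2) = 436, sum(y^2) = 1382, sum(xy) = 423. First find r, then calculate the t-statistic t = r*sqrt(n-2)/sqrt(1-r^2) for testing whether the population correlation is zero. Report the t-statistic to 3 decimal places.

Numerator: nΣxy − (Σx)(Σy) = 7·423 − (50)(70) = -539
Denominator: √[(nΣx²−(Σx)²)(nΣy²−(Σy)²)]
  nΣx²−(Σx)² = 7·436 − 2500 = 552;  nΣy²−(Σy)² = 7·1382 − 4900 = 4774
  √(552·4774) = √2635248 = 1623.3447
r = -539 / 1623.3447 = -0.3320
t = r·√(n−2)/√(1−r²) = -0.3320·√5 / √(1−0.110224) = -0.742375 / 0.943279 = -0.787

-0.787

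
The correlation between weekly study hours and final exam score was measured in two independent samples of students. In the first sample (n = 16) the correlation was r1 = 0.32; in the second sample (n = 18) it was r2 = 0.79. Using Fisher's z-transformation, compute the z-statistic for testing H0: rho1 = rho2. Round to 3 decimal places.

-1.952

Fisher z-transforms: z1 = atanh(0.32) = 0.331647, z2 = atanh(0.79) = 1.071432; difference d = -0.739785
Var(d) = 1/13 + 1/15 = 0.0769231 + 0.0666667 = 0.1435898
z = d/√Var(d) = -0.739785 / √0.1435898 = -0.739785 / 0.378932 = -1.952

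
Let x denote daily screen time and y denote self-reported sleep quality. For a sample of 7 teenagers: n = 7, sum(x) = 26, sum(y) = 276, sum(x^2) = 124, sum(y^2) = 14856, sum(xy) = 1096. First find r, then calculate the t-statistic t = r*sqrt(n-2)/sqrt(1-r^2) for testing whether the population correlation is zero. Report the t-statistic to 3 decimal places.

0.491

Numerator: nΣxy − (Σx)(Σy) = 7·1096 − (26)(276) = 496
Denominator: √[(nΣx²−(Σx)²)(nΣy²−(Σy)²)]
  nΣx²−(Σx)² = 7·124 − 676 = 192;  nΣy²−(Σy)² = 7·14856 − 76176 = 27816
  √(192·27816) = √5340672 = 2310.9894
r = 496 / 2310.9894 = 0.2146
t = r·√(n−2)/√(1−r²) = 0.2146·√5 / √(1−0.046053) = 0.479860 / 0.976702 = 0.491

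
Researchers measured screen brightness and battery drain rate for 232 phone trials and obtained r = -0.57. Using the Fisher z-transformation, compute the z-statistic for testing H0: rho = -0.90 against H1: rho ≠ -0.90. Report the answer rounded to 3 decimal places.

z_r = atanh(-0.57) = -0.647523,  z_0 = atanh(-0.90) = -1.472219
SE = 1/√(n−3) = 1/√229 = 0.066082
z = (z_r − z_0)/SE = (-0.647523 − (-1.472219)) / 0.066082 = 0.824696 / 0.066082 = 12.480

12.480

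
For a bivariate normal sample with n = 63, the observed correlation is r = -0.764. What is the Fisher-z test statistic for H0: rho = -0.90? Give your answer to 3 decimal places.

z_r = atanh(-0.764) = -1.005754,  z_0 = atanh(-0.90) = -1.472219
SE = 1/√(n−3) = 1/√60 = 0.129099
z = (z_r − z_0)/SE = (-1.005754 − (-1.472219)) / 0.129099 = 0.466465 / 0.129099 = 3.613

3.613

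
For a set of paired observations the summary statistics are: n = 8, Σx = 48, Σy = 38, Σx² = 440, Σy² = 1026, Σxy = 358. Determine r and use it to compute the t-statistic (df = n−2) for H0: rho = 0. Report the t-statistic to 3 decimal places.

Numerator: nΣxy − (Σx)(Σy) = 8·358 − (48)(38) = 1040
Denominator: √[(nΣx²−(Σx)²)(nΣy²−(Σy)²)]
  nΣx²−(Σx)² = 8·440 − 2304 = 1216;  nΣy²−(Σy)² = 8·1026 − 1444 = 6764
  √(1216·6764) = √8225024 = 2867.9303
r = 1040 / 2867.9303 = 0.3626
t = r·√(n−2)/√(1−r²) = 0.3626·√6 / √(1−0.131479) = 0.888185 / 0.931945 = 0.953

0.953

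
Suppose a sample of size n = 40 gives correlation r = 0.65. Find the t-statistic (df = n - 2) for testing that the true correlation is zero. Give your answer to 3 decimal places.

5.273

1 − r² = 1 − 0.4225 = 0.5775;  √(1−r²) = 0.759934
√(n−2) = √38 = 6.164414
t = r·√(n−2)/√(1−r²) = 0.65 · 6.164414 / 0.759934 = 5.273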